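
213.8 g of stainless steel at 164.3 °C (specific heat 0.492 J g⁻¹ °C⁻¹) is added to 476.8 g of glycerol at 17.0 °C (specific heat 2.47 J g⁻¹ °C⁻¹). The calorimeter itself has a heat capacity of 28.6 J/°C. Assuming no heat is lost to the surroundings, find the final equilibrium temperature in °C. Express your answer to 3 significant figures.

T_f = 28.8 °C

Heat lost by stainless steel = heat gained by glycerol + calorimeter.
(213.8)(0.492)(164.3 − T) = [(476.8)(2.47) + 28.6](T − 17.0)
105.1896 (164.3 − T) = 1206.296 (T − 17.0)
17283 − 105.1896 T = 1206.296 T − 20507
37790 = 1311.4856 T
T = 28.81 °C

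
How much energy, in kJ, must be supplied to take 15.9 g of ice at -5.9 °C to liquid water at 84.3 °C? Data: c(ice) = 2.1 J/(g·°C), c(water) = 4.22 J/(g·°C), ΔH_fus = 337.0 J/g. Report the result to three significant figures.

q = 11.2 kJ

q1 (heat ice -5.9→0.0 °C): 15.9 × 2.1 × 5.9 = 197 J
q2 (melt at 0 °C): 15.9 × 337.0 = 5358 J
q3 (heat water 0.0→84.3 °C): 15.9 × 4.22 × 84.3 = 5656 J
Total: 197 + 5358 + 5656 = 11211 J = 11.2 kJ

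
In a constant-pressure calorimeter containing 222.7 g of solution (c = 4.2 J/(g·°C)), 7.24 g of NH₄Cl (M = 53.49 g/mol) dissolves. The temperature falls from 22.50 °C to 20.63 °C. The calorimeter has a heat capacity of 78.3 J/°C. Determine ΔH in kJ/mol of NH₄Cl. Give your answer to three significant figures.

|ΔT| = |20.63 − 22.50| = 1.87 °C
|q_surr| = (222.7 × 4.2 + 78.3) × 1.87 = 1013.64 × 1.87 = 1896 J
n(NH₄Cl) = 7.24 / 53.49 = 0.1354 mol
Temperature fell, so q_rxn = +|q_surr| = 1.896 kJ
ΔH = q_rxn / n = 14.00 kJ/mol

ΔH = 14.0 kJ/mol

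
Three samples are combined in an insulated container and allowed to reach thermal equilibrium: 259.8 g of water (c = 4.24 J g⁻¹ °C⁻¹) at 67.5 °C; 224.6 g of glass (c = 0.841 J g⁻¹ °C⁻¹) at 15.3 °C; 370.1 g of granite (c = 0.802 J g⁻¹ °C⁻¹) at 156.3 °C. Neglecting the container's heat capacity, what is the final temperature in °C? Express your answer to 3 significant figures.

T_f = 77.9 °C

Σ mᵢcᵢ(T − Tᵢ) = 0  ⇒  T = Σ mᵢcᵢTᵢ / Σ mᵢcᵢ
Σ mᵢcᵢ = 259.8×4.24 + 224.6×0.841 + 370.1×0.802 = 1587.2608
Σ mᵢcᵢTᵢ = 1101.552×67.5 + 188.8886×15.3 + 296.8202×156.3 = 123640
T = 123640 / 1587.2608 = 77.90 °C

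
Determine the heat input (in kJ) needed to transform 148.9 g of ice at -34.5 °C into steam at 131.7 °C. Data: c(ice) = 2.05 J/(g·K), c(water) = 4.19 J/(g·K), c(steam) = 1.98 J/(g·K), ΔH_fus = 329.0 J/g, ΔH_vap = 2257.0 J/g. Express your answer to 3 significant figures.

q = 467 kJ

q1 (heat ice -34.5→0.0 °C): 148.9 × 2.05 × 34.5 = 10531 J
q2 (melt at 0 °C): 148.9 × 329.0 = 48988 J
q3 (heat water 0.0→100.0 °C): 148.9 × 4.19 × 100.0 = 62389 J
q4 (vaporize at 100 °C): 148.9 × 2257.0 = 336067 J
q5 (heat steam 100.0→131.7 °C): 148.9 × 1.98 × 31.7 = 9346 J
Total: 10531 + 48988 + 62389 + 336067 + 9346 = 467321 J = 467 kJ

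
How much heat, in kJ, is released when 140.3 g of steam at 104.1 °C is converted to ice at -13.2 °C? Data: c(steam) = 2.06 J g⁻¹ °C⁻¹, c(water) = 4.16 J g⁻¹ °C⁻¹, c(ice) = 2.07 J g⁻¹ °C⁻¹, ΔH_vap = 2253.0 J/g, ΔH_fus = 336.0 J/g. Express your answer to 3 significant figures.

q = 427 kJ

q1 (cool steam 104.1→100 °C): 140.3 × 2.06 × 4.1 = 1185 J
q2 (condense at 100 °C): 140.3 × 2253.0 = 316096 J
q3 (cool water 100→0 °C): 140.3 × 4.16 × 100.0 = 58365 J
q4 (freeze at 0 °C): 140.3 × 336.0 = 47141 J
q5 (cool ice 0→-13.2 °C): 140.3 × 2.07 × 13.2 = 3834 J
Total: 1185 + 316096 + 58365 + 47141 + 3834 = 426621 J = 427 kJ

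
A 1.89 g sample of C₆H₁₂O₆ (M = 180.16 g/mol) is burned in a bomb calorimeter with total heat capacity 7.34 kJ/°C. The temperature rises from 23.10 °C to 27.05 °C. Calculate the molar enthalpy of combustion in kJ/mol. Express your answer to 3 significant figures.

ΔH = -2760 kJ/mol

ΔT = 27.05 − 23.10 = 3.95 °C
q_cal = C_cal × ΔT = 7.34 × 3.95 = 28.993 kJ
n = 1.89 / 180.16 = 0.01049 mol
q_rxn = −q_cal = -28.993 kJ
ΔH = -28.993 / 0.01049 = -2764 kJ/mol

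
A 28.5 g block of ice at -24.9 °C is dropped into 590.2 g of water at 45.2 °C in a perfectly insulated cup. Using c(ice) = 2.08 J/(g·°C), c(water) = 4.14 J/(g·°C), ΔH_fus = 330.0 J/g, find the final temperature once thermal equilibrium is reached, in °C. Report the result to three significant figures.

Heat to bring ice to 0 °C and melt it: q₁ = 28.5×2.08×24.9 + 28.5×330.0 = 10881 J
Heat the water can supply cooling to 0 °C: 590.2×4.14×45.2 = 110443 J > q₁, so all ice melts.
Energy balance: 590.2×4.14×(45.2 − T) = 10881 + 28.5×4.14×(T − 0)
2443.428(45.2 − T) = 10881 + 117.99 T
110443 − 10881 = 2561.418 T
T = 99562 / 2561.418 = 38.87 °C

T_f = 38.9 °C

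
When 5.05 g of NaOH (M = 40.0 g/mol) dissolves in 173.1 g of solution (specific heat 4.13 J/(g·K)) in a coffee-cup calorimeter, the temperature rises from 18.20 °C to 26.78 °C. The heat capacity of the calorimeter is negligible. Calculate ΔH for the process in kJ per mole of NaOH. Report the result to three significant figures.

ΔH = -48.6 kJ/mol

|ΔT| = |26.78 − 18.20| = 8.58 °C
|q_surr| = (173.1 × 4.13) × 8.58 = 714.903 × 8.58 = 6134 J
n(NaOH) = 5.05 / 40.0 = 0.1263 mol
Temperature rose, so q_rxn = −|q_surr| = -6.134 kJ
ΔH = q_rxn / n = -48.57 kJ/mol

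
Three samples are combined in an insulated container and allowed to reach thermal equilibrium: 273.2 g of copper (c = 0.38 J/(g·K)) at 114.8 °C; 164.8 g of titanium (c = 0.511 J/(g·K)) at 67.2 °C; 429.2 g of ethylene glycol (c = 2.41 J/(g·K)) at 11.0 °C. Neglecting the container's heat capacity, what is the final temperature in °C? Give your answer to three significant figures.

T_f = 23.7 °C

Σ mᵢcᵢ(T − Tᵢ) = 0  ⇒  T = Σ mᵢcᵢTᵢ / Σ mᵢcᵢ
Σ mᵢcᵢ = 273.2×0.38 + 164.8×0.511 + 429.2×2.41 = 1222.4008
Σ mᵢcᵢTᵢ = 103.816×114.8 + 84.2128×67.2 + 1034.372×11.0 = 28955
T = 28955 / 1222.4008 = 23.69 °C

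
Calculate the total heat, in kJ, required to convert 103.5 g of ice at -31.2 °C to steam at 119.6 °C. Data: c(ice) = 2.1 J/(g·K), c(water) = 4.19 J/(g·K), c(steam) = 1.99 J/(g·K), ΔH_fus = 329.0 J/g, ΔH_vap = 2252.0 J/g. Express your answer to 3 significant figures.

q = 321 kJ

q1 (heat ice -31.2→0.0 °C): 103.5 × 2.1 × 31.2 = 6781 J
q2 (melt at 0 °C): 103.5 × 329.0 = 34052 J
q3 (heat water 0.0→100.0 °C): 103.5 × 4.19 × 100.0 = 43367 J
q4 (vaporize at 100 °C): 103.5 × 2252.0 = 233082 J
q5 (heat steam 100.0→119.6 °C): 103.5 × 1.99 × 19.6 = 4037 J
Total: 6781 + 34052 + 43367 + 233082 + 4037 = 321319 J = 321 kJ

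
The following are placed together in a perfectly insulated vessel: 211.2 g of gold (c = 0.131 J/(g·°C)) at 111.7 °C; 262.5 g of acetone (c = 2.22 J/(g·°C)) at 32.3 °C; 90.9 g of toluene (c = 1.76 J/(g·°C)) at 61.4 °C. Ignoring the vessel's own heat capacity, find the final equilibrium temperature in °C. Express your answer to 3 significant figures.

Σ mᵢcᵢ(T − Tᵢ) = 0  ⇒  T = Σ mᵢcᵢTᵢ / Σ mᵢcᵢ
Σ mᵢcᵢ = 211.2×0.131 + 262.5×2.22 + 90.9×1.76 = 770.4012
Σ mᵢcᵢTᵢ = 27.6672×111.7 + 582.75×32.3 + 159.984×61.4 = 31736
T = 31736 / 770.4012 = 41.19 °C

T_f = 41.2 °C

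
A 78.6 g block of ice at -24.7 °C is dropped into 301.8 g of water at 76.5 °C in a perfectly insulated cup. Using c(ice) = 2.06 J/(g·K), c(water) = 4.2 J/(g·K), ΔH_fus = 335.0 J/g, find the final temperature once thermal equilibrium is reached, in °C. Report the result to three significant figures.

T_f = 41.7 °C

Heat to bring ice to 0 °C and melt it: q₁ = 78.6×2.06×24.7 + 78.6×335.0 = 30330 J
Heat the water can supply cooling to 0 °C: 301.8×4.2×76.5 = 96968.3 J > q₁, so all ice melts.
Energy balance: 301.8×4.2×(76.5 − T) = 30330 + 78.6×4.2×(T − 0)
1267.56(76.5 − T) = 30330 + 330.12 T
96968.3 − 30330 = 1597.68 T
T = 66638.3 / 1597.68 = 41.71 °C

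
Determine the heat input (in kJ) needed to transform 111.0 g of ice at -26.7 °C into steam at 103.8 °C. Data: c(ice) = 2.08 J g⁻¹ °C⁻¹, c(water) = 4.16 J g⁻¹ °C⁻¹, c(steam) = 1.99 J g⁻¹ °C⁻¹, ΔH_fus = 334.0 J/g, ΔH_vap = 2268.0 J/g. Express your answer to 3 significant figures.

q1 (heat ice -26.7→0.0 °C): 111.0 × 2.08 × 26.7 = 6164 J
q2 (melt at 0 °C): 111.0 × 334.0 = 37074 J
q3 (heat water 0.0→100.0 °C): 111.0 × 4.16 × 100.0 = 46176 J
q4 (vaporize at 100 °C): 111.0 × 2268.0 = 251748 J
q5 (heat steam 100.0→103.8 °C): 111.0 × 1.99 × 3.8 = 839 J
Total: 6164 + 37074 + 46176 + 251748 + 839 = 342001 J = 342 kJ

q = 342 kJ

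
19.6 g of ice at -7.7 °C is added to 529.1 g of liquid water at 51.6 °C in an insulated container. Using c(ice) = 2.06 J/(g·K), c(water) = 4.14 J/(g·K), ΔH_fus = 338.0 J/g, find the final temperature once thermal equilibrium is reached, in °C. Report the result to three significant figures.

Heat to bring ice to 0 °C and melt it: q₁ = 19.6×2.06×7.7 + 19.6×338.0 = 6935.7 J
Heat the water can supply cooling to 0 °C: 529.1×4.14×51.6 = 113028 J > q₁, so all ice melts.
Energy balance: 529.1×4.14×(51.6 − T) = 6935.7 + 19.6×4.14×(T − 0)
2190.474(51.6 − T) = 6935.7 + 81.144 T
113028 − 6935.7 = 2271.618 T
T = 106092.3 / 2271.618 = 46.70 °C

T_f = 46.7 °C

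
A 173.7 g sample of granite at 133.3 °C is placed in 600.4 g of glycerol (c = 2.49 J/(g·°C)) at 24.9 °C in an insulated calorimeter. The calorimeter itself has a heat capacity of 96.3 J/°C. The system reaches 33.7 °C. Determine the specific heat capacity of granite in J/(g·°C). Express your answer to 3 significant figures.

q_gained = (600.4 × 2.49 + 96.3) × (33.7 − 24.9) = 14000 J
q_lost = 173.7 × c × (133.3 − 33.7) = 17300.52 c
Set equal: c = 14000 / 17300.52 = 0.809 J/(g·°C)

c = 0.809 J/(g·°C)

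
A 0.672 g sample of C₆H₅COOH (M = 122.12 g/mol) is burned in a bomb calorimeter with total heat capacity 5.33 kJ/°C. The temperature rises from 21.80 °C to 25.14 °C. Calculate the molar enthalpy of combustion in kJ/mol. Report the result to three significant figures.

ΔH = -3240 kJ/mol

ΔT = 25.14 − 21.80 = 3.34 °C
q_cal = C_cal × ΔT = 5.33 × 3.34 = 17.8022 kJ
n = 0.672 / 122.12 = 0.0055028 mol
q_rxn = −q_cal = -17.8022 kJ
ΔH = -17.8022 / 0.0055028 = -3235 kJ/mol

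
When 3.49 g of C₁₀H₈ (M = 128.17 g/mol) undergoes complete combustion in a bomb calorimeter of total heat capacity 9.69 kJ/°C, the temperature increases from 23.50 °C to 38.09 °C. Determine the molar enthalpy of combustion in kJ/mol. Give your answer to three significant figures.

ΔH = -5190 kJ/mol

ΔT = 38.09 − 23.50 = 14.59 °C
q_cal = C_cal × ΔT = 9.69 × 14.59 = 141.3771 kJ
n = 3.49 / 128.17 = 0.02723 mol
q_rxn = −q_cal = -141.3771 kJ
ΔH = -141.3771 / 0.02723 = -5192 kJ/mol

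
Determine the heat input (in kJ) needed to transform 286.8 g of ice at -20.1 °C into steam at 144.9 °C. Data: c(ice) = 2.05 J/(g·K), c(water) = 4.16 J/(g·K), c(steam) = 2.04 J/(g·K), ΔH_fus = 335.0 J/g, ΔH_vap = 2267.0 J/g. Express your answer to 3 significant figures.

q1 (heat ice -20.1→0.0 °C): 286.8 × 2.05 × 20.1 = 11818 J
q2 (melt at 0 °C): 286.8 × 335.0 = 96078 J
q3 (heat water 0.0→100.0 °C): 286.8 × 4.16 × 100.0 = 119309 J
q4 (vaporize at 100 °C): 286.8 × 2267.0 = 650176 J
q5 (heat steam 100.0→144.9 °C): 286.8 × 2.04 × 44.9 = 26270 J
Total: 11818 + 96078 + 119309 + 650176 + 26270 = 903651 J = 904 kJ

q = 904 kJ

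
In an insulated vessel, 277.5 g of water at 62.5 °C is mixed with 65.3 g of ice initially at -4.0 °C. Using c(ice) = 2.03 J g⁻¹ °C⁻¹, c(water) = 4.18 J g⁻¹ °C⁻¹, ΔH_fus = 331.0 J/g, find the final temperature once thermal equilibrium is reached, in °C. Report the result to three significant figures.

T_f = 35.1 °C

Heat to bring ice to 0 °C and melt it: q₁ = 65.3×2.03×4.0 + 65.3×331.0 = 22145 J
Heat the water can supply cooling to 0 °C: 277.5×4.18×62.5 = 72496.9 J > q₁, so all ice melts.
Energy balance: 277.5×4.18×(62.5 − T) = 22145 + 65.3×4.18×(T − 0)
1159.95(62.5 − T) = 22145 + 272.954 T
72496.9 − 22145 = 1432.904 T
T = 50351.9 / 1432.904 = 35.14 °C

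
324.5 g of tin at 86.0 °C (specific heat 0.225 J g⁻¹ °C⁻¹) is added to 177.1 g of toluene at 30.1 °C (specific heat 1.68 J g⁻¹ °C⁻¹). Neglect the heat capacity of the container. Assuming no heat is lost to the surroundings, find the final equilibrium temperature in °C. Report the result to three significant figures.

T_f = 41.1 °C

Heat lost by tin = heat gained by toluene.
(324.5)(0.225)(86.0 − T) = (177.1)(1.68)(T − 30.1)
73.0125 (86.0 − T) = 297.528 (T − 30.1)
6279.1 − 73.0125 T = 297.528 T − 8955.6
15234.7 = 370.5405 T
T = 41.11 °C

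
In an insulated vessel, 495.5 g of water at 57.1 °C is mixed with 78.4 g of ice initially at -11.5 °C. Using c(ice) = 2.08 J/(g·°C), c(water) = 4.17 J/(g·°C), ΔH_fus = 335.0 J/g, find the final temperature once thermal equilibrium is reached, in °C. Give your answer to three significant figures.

T_f = 37.5 °C

Heat to bring ice to 0 °C and melt it: q₁ = 78.4×2.08×11.5 + 78.4×335.0 = 28139 J
Heat the water can supply cooling to 0 °C: 495.5×4.17×57.1 = 117982 J > q₁, so all ice melts.
Energy balance: 495.5×4.17×(57.1 − T) = 28139 + 78.4×4.17×(T − 0)
2066.235(57.1 − T) = 28139 + 326.928 T
117982 − 28139 = 2393.163 T
T = 89843 / 2393.163 = 37.54 °C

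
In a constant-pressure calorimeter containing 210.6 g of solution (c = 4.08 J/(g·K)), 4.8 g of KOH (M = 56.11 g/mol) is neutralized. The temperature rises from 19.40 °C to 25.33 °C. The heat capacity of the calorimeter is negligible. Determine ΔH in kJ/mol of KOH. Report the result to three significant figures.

|ΔT| = |25.33 − 19.40| = 5.93 °C
|q_surr| = (210.6 × 4.08) × 5.93 = 859.248 × 5.93 = 5095 J
n(KOH) = 4.8 / 56.11 = 0.08555 mol
Temperature rose, so q_rxn = −|q_surr| = -5.095 kJ
ΔH = q_rxn / n = -59.56 kJ/mol

ΔH = -59.6 kJ/mol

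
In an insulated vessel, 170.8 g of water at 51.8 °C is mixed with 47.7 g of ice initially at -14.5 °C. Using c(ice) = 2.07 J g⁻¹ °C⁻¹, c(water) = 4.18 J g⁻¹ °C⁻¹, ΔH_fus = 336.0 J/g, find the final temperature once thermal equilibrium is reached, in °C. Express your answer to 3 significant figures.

Heat to bring ice to 0 °C and melt it: q₁ = 47.7×2.07×14.5 + 47.7×336.0 = 17459 J
Heat the water can supply cooling to 0 °C: 170.8×4.18×51.8 = 36982.3 J > q₁, so all ice melts.
Energy balance: 170.8×4.18×(51.8 − T) = 17459 + 47.7×4.18×(T − 0)
713.944(51.8 − T) = 17459 + 199.386 T
36982.3 − 17459 = 913.330 T
T = 19523.3 / 913.330 = 21.38 °C

T_f = 21.4 °C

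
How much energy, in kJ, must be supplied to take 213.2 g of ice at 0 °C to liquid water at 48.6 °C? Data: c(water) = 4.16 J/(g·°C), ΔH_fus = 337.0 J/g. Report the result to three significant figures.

q1 (melt at 0 °C): 213.2 × 337.0 = 71848 J
q2 (heat water 0.0→48.6 °C): 213.2 × 4.16 × 48.6 = 43104 J
Total: 71848 + 43104 = 114952 J = 115 kJ

q = 115 kJ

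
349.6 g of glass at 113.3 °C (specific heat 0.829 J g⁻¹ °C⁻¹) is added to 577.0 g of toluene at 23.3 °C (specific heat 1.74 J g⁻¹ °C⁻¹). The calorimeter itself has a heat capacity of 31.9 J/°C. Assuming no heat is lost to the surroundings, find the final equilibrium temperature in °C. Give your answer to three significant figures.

T_f = 43.0 °C

Heat lost by glass = heat gained by toluene + calorimeter.
(349.6)(0.829)(113.3 − T) = [(577.0)(1.74) + 31.9](T − 23.3)
289.8184 (113.3 − T) = 1035.88 (T − 23.3)
32836 − 289.8184 T = 1035.88 T − 24136
56972 = 1325.6984 T
T = 42.98 °C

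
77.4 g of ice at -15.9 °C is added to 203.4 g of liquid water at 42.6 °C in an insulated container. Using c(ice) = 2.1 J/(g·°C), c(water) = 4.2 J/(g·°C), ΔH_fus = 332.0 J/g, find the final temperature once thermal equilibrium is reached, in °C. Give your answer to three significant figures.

Heat to bring ice to 0 °C and melt it: q₁ = 77.4×2.1×15.9 + 77.4×332.0 = 28281 J
Heat the water can supply cooling to 0 °C: 203.4×4.2×42.6 = 36392.3 J > q₁, so all ice melts.
Energy balance: 203.4×4.2×(42.6 − T) = 28281 + 77.4×4.2×(T − 0)
854.28(42.6 − T) = 28281 + 325.08 T
36392.3 − 28281 = 1179.36 T
T = 8111.3 / 1179.36 = 6.878 °C

T_f = 6.88 °C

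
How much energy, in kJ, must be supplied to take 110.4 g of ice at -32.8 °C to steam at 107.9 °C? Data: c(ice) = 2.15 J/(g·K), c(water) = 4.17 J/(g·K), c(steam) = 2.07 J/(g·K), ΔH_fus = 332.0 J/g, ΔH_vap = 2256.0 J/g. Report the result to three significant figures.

q = 341 kJ

q1 (heat ice -32.8→0.0 °C): 110.4 × 2.15 × 32.8 = 7785 J
q2 (melt at 0 °C): 110.4 × 332.0 = 36653 J
q3 (heat water 0.0→100.0 °C): 110.4 × 4.17 × 100.0 = 46037 J
q4 (vaporize at 100 °C): 110.4 × 2256.0 = 249062 J
q5 (heat steam 100.0→107.9 °C): 110.4 × 2.07 × 7.9 = 1805 J
Total: 7785 + 36653 + 46037 + 249062 + 1805 = 341342 J = 341 kJ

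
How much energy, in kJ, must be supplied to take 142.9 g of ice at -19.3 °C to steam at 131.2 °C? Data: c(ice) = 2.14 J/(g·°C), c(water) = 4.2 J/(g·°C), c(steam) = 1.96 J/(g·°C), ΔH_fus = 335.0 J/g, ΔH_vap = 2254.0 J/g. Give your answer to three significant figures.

q = 445 kJ

q1 (heat ice -19.3→0.0 °C): 142.9 × 2.14 × 19.3 = 5902 J
q2 (melt at 0 °C): 142.9 × 335.0 = 47872 J
q3 (heat water 0.0→100.0 °C): 142.9 × 4.2 × 100.0 = 60018 J
q4 (vaporize at 100 °C): 142.9 × 2254.0 = 322097 J
q5 (heat steam 100.0→131.2 °C): 142.9 × 1.96 × 31.2 = 8739 J
Total: 5902 + 47872 + 60018 + 322097 + 8739 = 444628 J = 445 kJ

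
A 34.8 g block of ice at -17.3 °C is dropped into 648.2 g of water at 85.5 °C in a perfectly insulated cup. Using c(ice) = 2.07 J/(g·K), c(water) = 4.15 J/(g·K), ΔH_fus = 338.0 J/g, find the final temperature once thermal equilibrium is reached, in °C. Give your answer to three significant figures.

Heat to bring ice to 0 °C and melt it: q₁ = 34.8×2.07×17.3 + 34.8×338.0 = 13009 J
Heat the water can supply cooling to 0 °C: 648.2×4.15×85.5 = 229998 J > q₁, so all ice melts.
Energy balance: 648.2×4.15×(85.5 − T) = 13009 + 34.8×4.15×(T − 0)
2690.03(85.5 − T) = 13009 + 144.42 T
229998 − 13009 = 2834.45 T
T = 216989 / 2834.45 = 76.55 °C

T_f = 76.6 °C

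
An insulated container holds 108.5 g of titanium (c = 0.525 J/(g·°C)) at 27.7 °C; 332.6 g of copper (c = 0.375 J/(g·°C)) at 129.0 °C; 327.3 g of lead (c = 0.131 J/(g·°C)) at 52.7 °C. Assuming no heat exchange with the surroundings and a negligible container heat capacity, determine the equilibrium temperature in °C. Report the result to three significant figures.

T_f = 88.7 °C

Σ mᵢcᵢ(T − Tᵢ) = 0  ⇒  T = Σ mᵢcᵢTᵢ / Σ mᵢcᵢ
Σ mᵢcᵢ = 108.5×0.525 + 332.6×0.375 + 327.3×0.131 = 224.5638
Σ mᵢcᵢTᵢ = 56.9625×27.7 + 124.725×129.0 + 42.8763×52.7 = 19927
T = 19927 / 224.5638 = 88.74 °C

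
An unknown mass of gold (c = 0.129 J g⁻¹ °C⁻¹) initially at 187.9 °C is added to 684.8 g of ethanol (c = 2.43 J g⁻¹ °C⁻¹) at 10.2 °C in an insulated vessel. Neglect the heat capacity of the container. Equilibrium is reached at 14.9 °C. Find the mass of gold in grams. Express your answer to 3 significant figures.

m = 350 g

q_gained = (684.8 × 2.43) × (14.9 − 10.2) = 7821 J
q_lost = m × 0.129 × (187.9 − 14.9) = 22.317 m
m = 7821 / 22.317 = 350 g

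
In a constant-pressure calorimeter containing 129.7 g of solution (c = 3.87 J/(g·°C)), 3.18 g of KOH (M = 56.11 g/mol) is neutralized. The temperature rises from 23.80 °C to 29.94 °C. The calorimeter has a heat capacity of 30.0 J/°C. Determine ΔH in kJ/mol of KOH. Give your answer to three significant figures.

|ΔT| = |29.94 − 23.80| = 6.14 °C
|q_surr| = (129.7 × 3.87 + 30.0) × 6.14 = 531.939 × 6.14 = 3266 J
n(KOH) = 3.18 / 56.11 = 0.05667 mol
Temperature rose, so q_rxn = −|q_surr| = -3.266 kJ
ΔH = q_rxn / n = -57.63 kJ/mol

ΔH = -57.6 kJ/mol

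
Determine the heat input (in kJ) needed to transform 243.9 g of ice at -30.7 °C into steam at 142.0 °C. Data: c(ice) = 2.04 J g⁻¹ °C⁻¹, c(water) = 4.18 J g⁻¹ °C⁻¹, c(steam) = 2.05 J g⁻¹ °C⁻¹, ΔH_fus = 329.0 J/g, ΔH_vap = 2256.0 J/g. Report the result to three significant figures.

q = 769 kJ

q1 (heat ice -30.7→0.0 °C): 243.9 × 2.04 × 30.7 = 15275 J
q2 (melt at 0 °C): 243.9 × 329.0 = 80243 J
q3 (heat water 0.0→100.0 °C): 243.9 × 4.18 × 100.0 = 101950 J
q4 (vaporize at 100 °C): 243.9 × 2256.0 = 550238 J
q5 (heat steam 100.0→142.0 °C): 243.9 × 2.05 × 42.0 = 21000 J
Total: 15275 + 80243 + 101950 + 550238 + 21000 = 768706 J = 769 kJ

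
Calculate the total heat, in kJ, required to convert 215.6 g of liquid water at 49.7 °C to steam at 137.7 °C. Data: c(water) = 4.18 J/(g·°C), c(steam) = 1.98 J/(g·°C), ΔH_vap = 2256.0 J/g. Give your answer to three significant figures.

q1 (heat water 49.7→100.0 °C): 215.6 × 4.18 × 50.3 = 45331 J
q2 (vaporize at 100 °C): 215.6 × 2256.0 = 486394 J
q3 (heat steam 100.0→137.7 °C): 215.6 × 1.98 × 37.7 = 16094 J
Total: 45331 + 486394 + 16094 = 547819 J = 548 kJ

q = 548 kJ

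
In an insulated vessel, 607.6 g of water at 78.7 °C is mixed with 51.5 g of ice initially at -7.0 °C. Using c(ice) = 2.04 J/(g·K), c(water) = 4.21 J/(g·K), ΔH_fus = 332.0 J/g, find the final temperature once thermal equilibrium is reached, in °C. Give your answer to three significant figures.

Heat to bring ice to 0 °C and melt it: q₁ = 51.5×2.04×7.0 + 51.5×332.0 = 17833 J
Heat the water can supply cooling to 0 °C: 607.6×4.21×78.7 = 201314 J > q₁, so all ice melts.
Energy balance: 607.6×4.21×(78.7 − T) = 17833 + 51.5×4.21×(T − 0)
2557.996(78.7 − T) = 17833 + 216.815 T
201314 − 17833 = 2774.811 T
T = 183481 / 2774.811 = 66.12 °C

T_f = 66.1 °C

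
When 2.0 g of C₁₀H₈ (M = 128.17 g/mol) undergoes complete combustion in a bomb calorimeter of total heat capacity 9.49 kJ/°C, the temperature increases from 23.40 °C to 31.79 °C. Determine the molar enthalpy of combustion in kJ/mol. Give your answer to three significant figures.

ΔH = -5100 kJ/mol

ΔT = 31.79 − 23.40 = 8.39 °C
q_cal = C_cal × ΔT = 9.49 × 8.39 = 79.6211 kJ
n = 2.0 / 128.17 = 0.01560 mol
q_rxn = −q_cal = -79.6211 kJ
ΔH = -79.6211 / 0.01560 = -5104 kJ/mol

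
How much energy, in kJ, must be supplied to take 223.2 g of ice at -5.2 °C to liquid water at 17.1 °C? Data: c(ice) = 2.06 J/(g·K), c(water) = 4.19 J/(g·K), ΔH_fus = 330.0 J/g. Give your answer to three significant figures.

q1 (heat ice -5.2→0.0 °C): 223.2 × 2.06 × 5.2 = 2391 J
q2 (melt at 0 °C): 223.2 × 330.0 = 73656 J
q3 (heat water 0.0→17.1 °C): 223.2 × 4.19 × 17.1 = 15992 J
Total: 2391 + 73656 + 15992 = 92039 J = 92.0 kJ

q = 92.0 kJ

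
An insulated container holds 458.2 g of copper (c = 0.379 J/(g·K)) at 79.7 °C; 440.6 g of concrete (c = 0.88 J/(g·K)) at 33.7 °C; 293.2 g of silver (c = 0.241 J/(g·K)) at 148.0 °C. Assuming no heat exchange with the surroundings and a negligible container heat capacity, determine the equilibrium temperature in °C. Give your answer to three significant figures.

Σ mᵢcᵢ(T − Tᵢ) = 0  ⇒  T = Σ mᵢcᵢTᵢ / Σ mᵢcᵢ
Σ mᵢcᵢ = 458.2×0.379 + 440.6×0.88 + 293.2×0.241 = 632.0470
Σ mᵢcᵢTᵢ = 173.6578×79.7 + 387.728×33.7 + 70.6612×148.0 = 37365
T = 37365 / 632.0470 = 59.12 °C

T_f = 59.1 °C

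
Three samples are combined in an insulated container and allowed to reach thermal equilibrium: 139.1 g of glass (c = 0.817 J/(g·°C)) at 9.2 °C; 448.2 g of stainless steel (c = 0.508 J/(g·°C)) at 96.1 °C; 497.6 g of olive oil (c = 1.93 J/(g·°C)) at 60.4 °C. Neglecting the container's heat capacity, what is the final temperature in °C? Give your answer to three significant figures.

Σ mᵢcᵢ(T − Tᵢ) = 0  ⇒  T = Σ mᵢcᵢTᵢ / Σ mᵢcᵢ
Σ mᵢcᵢ = 139.1×0.817 + 448.2×0.508 + 497.6×1.93 = 1301.6983
Σ mᵢcᵢTᵢ = 113.6447×9.2 + 227.6856×96.1 + 960.368×60.4 = 80932
T = 80932 / 1301.6983 = 62.17 °C

T_f = 62.2 °C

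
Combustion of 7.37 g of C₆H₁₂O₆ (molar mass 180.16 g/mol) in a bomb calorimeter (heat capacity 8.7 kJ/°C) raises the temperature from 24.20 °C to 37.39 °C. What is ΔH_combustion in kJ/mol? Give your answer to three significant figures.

ΔT = 37.39 − 24.20 = 13.19 °C
q_cal = C_cal × ΔT = 8.7 × 13.19 = 114.753 kJ
n = 7.37 / 180.16 = 0.04091 mol
q_rxn = −q_cal = -114.753 kJ
ΔH = -114.753 / 0.04091 = -2805 kJ/mol

ΔH = -2810 kJ/mol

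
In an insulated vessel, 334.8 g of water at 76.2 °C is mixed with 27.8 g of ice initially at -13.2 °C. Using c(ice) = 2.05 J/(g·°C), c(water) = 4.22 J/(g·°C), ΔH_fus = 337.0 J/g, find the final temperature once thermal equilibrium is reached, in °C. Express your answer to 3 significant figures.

T_f = 63.7 °C

Heat to bring ice to 0 °C and melt it: q₁ = 27.8×2.05×13.2 + 27.8×337.0 = 10121 J
Heat the water can supply cooling to 0 °C: 334.8×4.22×76.2 = 107660 J > q₁, so all ice melts.
Energy balance: 334.8×4.22×(76.2 − T) = 10121 + 27.8×4.22×(T − 0)
1412.856(76.2 − T) = 10121 + 117.316 T
107660 − 10121 = 1530.172 T
T = 97539 / 1530.172 = 63.74 °C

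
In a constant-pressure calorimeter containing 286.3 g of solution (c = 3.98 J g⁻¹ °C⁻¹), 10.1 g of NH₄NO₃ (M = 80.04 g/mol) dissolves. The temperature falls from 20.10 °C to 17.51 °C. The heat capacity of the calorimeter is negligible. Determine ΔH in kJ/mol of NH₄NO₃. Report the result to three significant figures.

|ΔT| = |17.51 − 20.10| = 2.59 °C
|q_surr| = (286.3 × 3.98) × 2.59 = 1139.474 × 2.59 = 2951 J
n(NH₄NO₃) = 10.1 / 80.04 = 0.1262 mol
Temperature fell, so q_rxn = +|q_surr| = 2.951 kJ
ΔH = q_rxn / n = 23.38 kJ/mol

ΔH = 23.4 kJ/mol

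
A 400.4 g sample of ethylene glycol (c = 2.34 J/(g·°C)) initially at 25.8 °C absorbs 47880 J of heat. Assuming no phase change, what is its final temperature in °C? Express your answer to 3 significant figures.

ΔT = q / (m c) = 47880 / (400.4 × 2.34) = 51.10 °C
T_f = 25.8 + 51.10 = 76.90 °C

T_f = 76.9 °C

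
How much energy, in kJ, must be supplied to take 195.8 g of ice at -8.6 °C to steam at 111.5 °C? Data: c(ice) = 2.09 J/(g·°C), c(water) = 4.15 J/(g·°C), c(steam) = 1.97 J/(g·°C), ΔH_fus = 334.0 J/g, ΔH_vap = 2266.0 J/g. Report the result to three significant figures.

q = 598 kJ

q1 (heat ice -8.6→0.0 °C): 195.8 × 2.09 × 8.6 = 3519 J
q2 (melt at 0 °C): 195.8 × 334.0 = 65397 J
q3 (heat water 0.0→100.0 °C): 195.8 × 4.15 × 100.0 = 81257 J
q4 (vaporize at 100 °C): 195.8 × 2266.0 = 443683 J
q5 (heat steam 100.0→111.5 °C): 195.8 × 1.97 × 11.5 = 4436 J
Total: 3519 + 65397 + 81257 + 443683 + 4436 = 598292 J = 598 kJ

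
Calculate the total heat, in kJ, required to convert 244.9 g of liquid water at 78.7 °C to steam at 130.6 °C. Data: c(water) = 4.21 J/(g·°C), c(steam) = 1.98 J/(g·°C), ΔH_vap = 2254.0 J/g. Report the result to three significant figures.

q = 589 kJ

q1 (heat water 78.7→100.0 °C): 244.9 × 4.21 × 21.3 = 21961 J
q2 (vaporize at 100 °C): 244.9 × 2254.0 = 552005 J
q3 (heat steam 100.0→130.6 °C): 244.9 × 1.98 × 30.6 = 14838 J
Total: 21961 + 552005 + 14838 = 588804 J = 589 kJ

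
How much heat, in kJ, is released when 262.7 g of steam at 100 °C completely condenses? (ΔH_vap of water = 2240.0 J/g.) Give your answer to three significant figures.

q = 588 kJ

q = m × ΔH_vap = 262.7 × 2240.0 = 588400 J = 588 kJ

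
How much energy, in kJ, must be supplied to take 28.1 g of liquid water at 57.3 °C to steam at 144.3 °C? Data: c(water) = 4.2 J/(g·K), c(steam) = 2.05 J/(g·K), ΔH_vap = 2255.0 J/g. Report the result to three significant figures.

q = 71.0 kJ

q1 (heat water 57.3→100.0 °C): 28.1 × 4.2 × 42.7 = 5039 J
q2 (vaporize at 100 °C): 28.1 × 2255.0 = 63366 J
q3 (heat steam 100.0→144.3 °C): 28.1 × 2.05 × 44.3 = 2552 J
Total: 5039 + 63366 + 2552 = 70957 J = 71.0 kJ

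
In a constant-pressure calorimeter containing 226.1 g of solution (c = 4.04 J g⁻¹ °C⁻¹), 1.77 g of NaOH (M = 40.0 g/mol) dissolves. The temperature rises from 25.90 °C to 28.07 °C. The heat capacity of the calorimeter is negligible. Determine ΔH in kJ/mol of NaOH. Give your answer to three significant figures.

ΔH = -44.8 kJ/mol

|ΔT| = |28.07 − 25.90| = 2.17 °C
|q_surr| = (226.1 × 4.04) × 2.17 = 913.444 × 2.17 = 1982 J
n(NaOH) = 1.77 / 40.0 = 0.04425 mol
Temperature rose, so q_rxn = −|q_surr| = -1.982 kJ
ΔH = q_rxn / n = -44.79 kJ/mol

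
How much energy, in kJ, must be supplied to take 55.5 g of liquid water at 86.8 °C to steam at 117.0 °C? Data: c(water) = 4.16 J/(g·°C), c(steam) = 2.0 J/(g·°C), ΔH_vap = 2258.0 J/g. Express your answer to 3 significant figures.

q1 (heat water 86.8→100.0 °C): 55.5 × 4.16 × 13.2 = 3048 J
q2 (vaporize at 100 °C): 55.5 × 2258.0 = 125319 J
q3 (heat steam 100.0→117.0 °C): 55.5 × 2.0 × 17.0 = 1887 J
Total: 3048 + 125319 + 1887 = 130254 J = 130 kJ

q = 130 kJ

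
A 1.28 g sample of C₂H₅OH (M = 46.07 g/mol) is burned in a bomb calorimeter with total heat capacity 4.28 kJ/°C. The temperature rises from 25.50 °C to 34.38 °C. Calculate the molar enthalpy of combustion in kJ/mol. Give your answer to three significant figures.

ΔT = 34.38 − 25.50 = 8.88 °C
q_cal = C_cal × ΔT = 4.28 × 8.88 = 38.0064 kJ
n = 1.28 / 46.07 = 0.02778 mol
q_rxn = −q_cal = -38.0064 kJ
ΔH = -38.0064 / 0.02778 = -1368 kJ/mol

ΔH = -1370 kJ/mol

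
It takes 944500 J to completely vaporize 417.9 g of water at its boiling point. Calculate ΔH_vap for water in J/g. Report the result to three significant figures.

ΔH_vap = q / m = 944500 / 417.9 = 2260 J/g

ΔH_vap = 2260 J/g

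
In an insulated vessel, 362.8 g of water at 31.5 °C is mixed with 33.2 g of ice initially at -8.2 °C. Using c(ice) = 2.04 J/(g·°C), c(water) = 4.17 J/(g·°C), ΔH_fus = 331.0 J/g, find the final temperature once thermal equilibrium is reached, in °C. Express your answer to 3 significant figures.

T_f = 21.9 °C

Heat to bring ice to 0 °C and melt it: q₁ = 33.2×2.04×8.2 + 33.2×331.0 = 11545 J
Heat the water can supply cooling to 0 °C: 362.8×4.17×31.5 = 47655.6 J > q₁, so all ice melts.
Energy balance: 362.8×4.17×(31.5 − T) = 11545 + 33.2×4.17×(T − 0)
1512.876(31.5 − T) = 11545 + 138.444 T
47655.6 − 11545 = 1651.320 T
T = 36110.6 / 1651.320 = 21.87 °C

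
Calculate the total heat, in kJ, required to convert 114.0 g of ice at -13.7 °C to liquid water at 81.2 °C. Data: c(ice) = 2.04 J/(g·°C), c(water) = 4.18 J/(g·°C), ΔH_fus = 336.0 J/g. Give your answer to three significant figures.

q = 80.2 kJ

q1 (heat ice -13.7→0.0 °C): 114.0 × 2.04 × 13.7 = 3186 J
q2 (melt at 0 °C): 114.0 × 336.0 = 38304 J
q3 (heat water 0.0→81.2 °C): 114.0 × 4.18 × 81.2 = 38693 J
Total: 3186 + 38304 + 38693 = 80183 J = 80.2 kJ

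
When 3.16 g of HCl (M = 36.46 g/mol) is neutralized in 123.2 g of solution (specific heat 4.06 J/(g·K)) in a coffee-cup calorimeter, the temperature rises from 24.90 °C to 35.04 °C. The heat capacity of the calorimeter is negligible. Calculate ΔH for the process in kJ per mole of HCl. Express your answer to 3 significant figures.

|ΔT| = |35.04 − 24.90| = 10.14 °C
|q_surr| = (123.2 × 4.06) × 10.14 = 500.192 × 10.14 = 5072 J
n(HCl) = 3.16 / 36.46 = 0.08667 mol
Temperature rose, so q_rxn = −|q_surr| = -5.072 kJ
ΔH = q_rxn / n = -58.52 kJ/mol

ΔH = -58.5 kJ/mol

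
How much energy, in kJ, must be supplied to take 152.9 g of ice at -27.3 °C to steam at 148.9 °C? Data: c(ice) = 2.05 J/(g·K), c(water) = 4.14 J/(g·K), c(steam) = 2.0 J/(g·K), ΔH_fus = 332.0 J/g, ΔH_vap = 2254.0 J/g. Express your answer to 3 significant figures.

q = 482 kJ

q1 (heat ice -27.3→0.0 °C): 152.9 × 2.05 × 27.3 = 8557 J
q2 (melt at 0 °C): 152.9 × 332.0 = 50763 J
q3 (heat water 0.0→100.0 °C): 152.9 × 4.14 × 100.0 = 63301 J
q4 (vaporize at 100 °C): 152.9 × 2254.0 = 344637 J
q5 (heat steam 100.0→148.9 °C): 152.9 × 2.0 × 48.9 = 14954 J
Total: 8557 + 50763 + 63301 + 344637 + 14954 = 482212 J = 482 kJ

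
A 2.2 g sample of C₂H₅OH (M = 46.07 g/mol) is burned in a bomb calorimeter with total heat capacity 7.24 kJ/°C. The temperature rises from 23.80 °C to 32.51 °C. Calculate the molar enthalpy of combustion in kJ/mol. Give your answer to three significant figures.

ΔH = -1320 kJ/mol

ΔT = 32.51 − 23.80 = 8.71 °C
q_cal = C_cal × ΔT = 7.24 × 8.71 = 63.0604 kJ
n = 2.2 / 46.07 = 0.04775 mol
q_rxn = −q_cal = -63.0604 kJ
ΔH = -63.0604 / 0.04775 = -1321 kJ/mol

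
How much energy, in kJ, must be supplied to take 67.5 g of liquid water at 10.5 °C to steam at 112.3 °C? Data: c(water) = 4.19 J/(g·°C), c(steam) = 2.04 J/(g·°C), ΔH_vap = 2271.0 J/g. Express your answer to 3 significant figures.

q1 (heat water 10.5→100.0 °C): 67.5 × 4.19 × 89.5 = 25313 J
q2 (vaporize at 100 °C): 67.5 × 2271.0 = 153293 J
q3 (heat steam 100.0→112.3 °C): 67.5 × 2.04 × 12.3 = 1694 J
Total: 25313 + 153293 + 1694 = 180300 J = 180 kJ

q = 180 kJ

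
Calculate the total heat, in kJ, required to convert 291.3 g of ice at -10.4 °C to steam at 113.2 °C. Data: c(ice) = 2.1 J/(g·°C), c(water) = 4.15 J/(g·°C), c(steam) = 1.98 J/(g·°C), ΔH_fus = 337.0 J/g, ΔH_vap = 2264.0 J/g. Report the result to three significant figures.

q = 893 kJ

q1 (heat ice -10.4→0.0 °C): 291.3 × 2.1 × 10.4 = 6362 J
q2 (melt at 0 °C): 291.3 × 337.0 = 98168 J
q3 (heat water 0.0→100.0 °C): 291.3 × 4.15 × 100.0 = 120890 J
q4 (vaporize at 100 °C): 291.3 × 2264.0 = 659503 J
q5 (heat steam 100.0→113.2 °C): 291.3 × 1.98 × 13.2 = 7613 J
Total: 6362 + 98168 + 120890 + 659503 + 7613 = 892536 J = 893 kJ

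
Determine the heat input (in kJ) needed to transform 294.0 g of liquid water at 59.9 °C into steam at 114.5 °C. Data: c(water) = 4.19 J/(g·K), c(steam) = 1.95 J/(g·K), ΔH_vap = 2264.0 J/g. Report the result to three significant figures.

q = 723 kJ

q1 (heat water 59.9→100.0 °C): 294.0 × 4.19 × 40.1 = 49398 J
q2 (vaporize at 100 °C): 294.0 × 2264.0 = 665616 J
q3 (heat steam 100.0→114.5 °C): 294.0 × 1.95 × 14.5 = 8313 J
Total: 49398 + 665616 + 8313 = 723327 J = 723 kJ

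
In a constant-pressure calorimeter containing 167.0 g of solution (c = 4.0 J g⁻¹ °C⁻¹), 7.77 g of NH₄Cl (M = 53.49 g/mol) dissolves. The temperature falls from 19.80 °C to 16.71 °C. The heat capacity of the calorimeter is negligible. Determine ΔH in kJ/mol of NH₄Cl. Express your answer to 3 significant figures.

ΔH = 14.2 kJ/mol

|ΔT| = |16.71 − 19.80| = 3.09 °C
|q_surr| = (167.0 × 4.0) × 3.09 = 668 × 3.09 = 2064 J
n(NH₄Cl) = 7.77 / 53.49 = 0.1453 mol
Temperature fell, so q_rxn = +|q_surr| = 2.064 kJ
ΔH = q_rxn / n = 14.21 kJ/mol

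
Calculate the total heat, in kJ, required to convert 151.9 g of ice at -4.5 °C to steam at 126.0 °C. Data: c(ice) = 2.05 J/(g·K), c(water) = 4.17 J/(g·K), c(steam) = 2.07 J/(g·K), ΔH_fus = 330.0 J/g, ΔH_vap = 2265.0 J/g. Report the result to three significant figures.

q1 (heat ice -4.5→0.0 °C): 151.9 × 2.05 × 4.5 = 1401 J
q2 (melt at 0 °C): 151.9 × 330.0 = 50127 J
q3 (heat water 0.0→100.0 °C): 151.9 × 4.17 × 100.0 = 63342 J
q4 (vaporize at 100 °C): 151.9 × 2265.0 = 344054 J
q5 (heat steam 100.0→126.0 °C): 151.9 × 2.07 × 26.0 = 8175 J
Total: 1401 + 50127 + 63342 + 344054 + 8175 = 467099 J = 467 kJ

q = 467 kJ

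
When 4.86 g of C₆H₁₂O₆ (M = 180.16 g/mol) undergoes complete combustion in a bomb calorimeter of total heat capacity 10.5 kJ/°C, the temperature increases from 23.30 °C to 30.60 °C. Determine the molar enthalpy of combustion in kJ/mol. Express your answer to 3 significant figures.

ΔH = -2840 kJ/mol

ΔT = 30.60 − 23.30 = 7.30 °C
q_cal = C_cal × ΔT = 10.5 × 7.30 = 76.65 kJ
n = 4.86 / 180.16 = 0.02698 mol
q_rxn = −q_cal = -76.65 kJ
ΔH = -76.65 / 0.02698 = -2841 kJ/mol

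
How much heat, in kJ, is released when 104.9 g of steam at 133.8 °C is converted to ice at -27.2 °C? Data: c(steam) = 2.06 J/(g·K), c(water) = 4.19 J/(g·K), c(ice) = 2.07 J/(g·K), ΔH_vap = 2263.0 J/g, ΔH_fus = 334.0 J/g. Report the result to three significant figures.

q = 330 kJ

q1 (cool steam 133.8→100 °C): 104.9 × 2.06 × 33.8 = 7304 J
q2 (condense at 100 °C): 104.9 × 2263.0 = 237389 J
q3 (cool water 100→0 °C): 104.9 × 4.19 × 100.0 = 43953 J
q4 (freeze at 0 °C): 104.9 × 334.0 = 35037 J
q5 (cool ice 0→-27.2 °C): 104.9 × 2.07 × 27.2 = 5906 J
Total: 7304 + 237389 + 43953 + 35037 + 5906 = 329589 J = 330 kJ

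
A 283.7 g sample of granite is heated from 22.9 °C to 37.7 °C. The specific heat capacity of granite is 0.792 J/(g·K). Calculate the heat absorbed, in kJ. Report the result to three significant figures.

q = 3.33 kJ

q = m c ΔT = 283.7 × 0.792 × (37.7 − 22.9)
q = 283.7 × 0.792 × 14.8 = 3325 J = 3.33 kJ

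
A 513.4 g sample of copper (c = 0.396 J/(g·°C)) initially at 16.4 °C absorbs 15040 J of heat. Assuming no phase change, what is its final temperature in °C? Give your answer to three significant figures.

T_f = 90.4 °C

ΔT = q / (m c) = 15040 / (513.4 × 0.396) = 73.98 °C
T_f = 16.4 + 73.98 = 90.38 °C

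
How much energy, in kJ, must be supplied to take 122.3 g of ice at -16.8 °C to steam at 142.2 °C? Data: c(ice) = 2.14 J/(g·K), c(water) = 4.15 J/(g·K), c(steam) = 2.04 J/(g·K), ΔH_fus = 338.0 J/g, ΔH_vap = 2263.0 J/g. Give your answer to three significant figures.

q = 384 kJ

q1 (heat ice -16.8→0.0 °C): 122.3 × 2.14 × 16.8 = 4397 J
q2 (melt at 0 °C): 122.3 × 338.0 = 41337 J
q3 (heat water 0.0→100.0 °C): 122.3 × 4.15 × 100.0 = 50755 J
q4 (vaporize at 100 °C): 122.3 × 2263.0 = 276765 J
q5 (heat steam 100.0→142.2 °C): 122.3 × 2.04 × 42.2 = 10529 J
Total: 4397 + 41337 + 50755 + 276765 + 10529 = 383783 J = 384 kJ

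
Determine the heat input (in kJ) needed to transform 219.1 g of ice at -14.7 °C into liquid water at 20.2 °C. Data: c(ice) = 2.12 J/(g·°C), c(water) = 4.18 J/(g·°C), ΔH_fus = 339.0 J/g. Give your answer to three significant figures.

q = 99.6 kJ

q1 (heat ice -14.7→0.0 °C): 219.1 × 2.12 × 14.7 = 6828 J
q2 (melt at 0 °C): 219.1 × 339.0 = 74275 J
q3 (heat water 0.0→20.2 °C): 219.1 × 4.18 × 20.2 = 18500 J
Total: 6828 + 74275 + 18500 = 99603 J = 99.6 kJ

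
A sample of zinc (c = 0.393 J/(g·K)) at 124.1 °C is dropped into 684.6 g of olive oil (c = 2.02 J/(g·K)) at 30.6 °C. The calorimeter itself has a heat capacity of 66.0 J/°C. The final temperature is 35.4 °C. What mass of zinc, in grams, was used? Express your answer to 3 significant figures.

q_gained = (684.6 × 2.02 + 66.0) × (35.4 − 30.6) = 6955 J
q_lost = m × 0.393 × (124.1 − 35.4) = 34.8591 m
m = 6955 / 34.8591 = 200 g

m = 200 g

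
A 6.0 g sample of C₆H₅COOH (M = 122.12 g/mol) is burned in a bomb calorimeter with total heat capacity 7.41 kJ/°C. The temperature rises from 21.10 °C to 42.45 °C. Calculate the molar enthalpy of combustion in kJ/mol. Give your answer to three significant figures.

ΔT = 42.45 − 21.10 = 21.35 °C
q_cal = C_cal × ΔT = 7.41 × 21.35 = 158.2035 kJ
n = 6.0 / 122.12 = 0.04913 mol
q_rxn = −q_cal = -158.2035 kJ
ΔH = -158.2035 / 0.04913 = -3220 kJ/mol

ΔH = -3220 kJ/mol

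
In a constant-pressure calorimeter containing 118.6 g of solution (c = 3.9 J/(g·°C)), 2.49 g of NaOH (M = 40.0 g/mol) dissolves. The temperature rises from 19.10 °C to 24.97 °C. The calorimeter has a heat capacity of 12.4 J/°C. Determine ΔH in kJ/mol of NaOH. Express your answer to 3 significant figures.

ΔH = -44.8 kJ/mol

|ΔT| = |24.97 − 19.10| = 5.87 °C
|q_surr| = (118.6 × 3.9 + 12.4) × 5.87 = 474.94 × 5.87 = 2788 J
n(NaOH) = 2.49 / 40.0 = 0.06225 mol
Temperature rose, so q_rxn = −|q_surr| = -2.788 kJ
ΔH = q_rxn / n = -44.79 kJ/mol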